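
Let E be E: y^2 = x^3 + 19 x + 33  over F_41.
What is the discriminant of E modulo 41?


4 a^3 + 27 b^2 = 4*19^3 + 27*33^2 = 27436 + 29403 = 56839
Delta = -16 * (56839) = -909424
Delta mod 41 = 38

Delta = 38 (mod 41)


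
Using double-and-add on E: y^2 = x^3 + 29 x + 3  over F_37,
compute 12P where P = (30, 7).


k = 12 = 1100_2 (binary, LSB first: 0011)
Double-and-add from P = (30, 7):
  bit 0 = 0: acc unchanged = O
  bit 1 = 0: acc unchanged = O
  bit 2 = 1: acc = O + (22, 35) = (22, 35)
  bit 3 = 1: acc = (22, 35) + (0, 15) = (25, 6)

12P = (25, 6)


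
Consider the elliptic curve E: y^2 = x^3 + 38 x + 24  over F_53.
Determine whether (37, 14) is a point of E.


Check whether y^2 = x^3 + 38 x + 24 (mod 53) for (x, y) = (37, 14).
LHS: y^2 = 14^2 mod 53 = 37
RHS: x^3 + 38 x + 24 = 37^3 + 38*37 + 24 mod 53 = 37
LHS = RHS

Yes, on the curve


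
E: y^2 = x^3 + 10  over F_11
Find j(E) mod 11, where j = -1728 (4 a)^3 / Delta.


Delta = -16(4 a^3 + 27 b^2) mod 11 = 8
-1728 * (4 a)^3 = -1728 * (4*0)^3 mod 11 = 0
j = 0 * 8^(-1) mod 11 = 0

j = 0 (mod 11)


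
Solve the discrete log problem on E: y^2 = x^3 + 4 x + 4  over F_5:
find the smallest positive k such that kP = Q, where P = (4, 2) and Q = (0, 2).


Enumerate multiples of P until we hit Q = (0, 2):
  1P = (4, 2)
  2P = (1, 2)
  3P = (0, 3)
  4P = (2, 0)
  5P = (0, 2)
Match found at i = 5.

k = 5


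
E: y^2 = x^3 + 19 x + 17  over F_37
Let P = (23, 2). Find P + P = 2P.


Doubling: s = (3 x1^2 + a) / (2 y1)
s = (3*23^2 + 19) / (2*2) mod 37 = 13
x3 = s^2 - 2 x1 mod 37 = 13^2 - 2*23 = 12
y3 = s (x1 - x3) - y1 mod 37 = 13 * (23 - 12) - 2 = 30

2P = (12, 30)


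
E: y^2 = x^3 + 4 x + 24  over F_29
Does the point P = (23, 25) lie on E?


Check whether y^2 = x^3 + 4 x + 24 (mod 29) for (x, y) = (23, 25).
LHS: y^2 = 25^2 mod 29 = 16
RHS: x^3 + 4 x + 24 = 23^3 + 4*23 + 24 mod 29 = 16
LHS = RHS

Yes, on the curve


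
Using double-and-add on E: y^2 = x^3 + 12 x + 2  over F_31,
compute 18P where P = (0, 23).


k = 18 = 10010_2 (binary, LSB first: 01001)
Double-and-add from P = (0, 23):
  bit 0 = 0: acc unchanged = O
  bit 1 = 1: acc = O + (18, 6) = (18, 6)
  bit 2 = 0: acc unchanged = (18, 6)
  bit 3 = 0: acc unchanged = (18, 6)
  bit 4 = 1: acc = (18, 6) + (11, 15) = (22, 8)

18P = (22, 8)


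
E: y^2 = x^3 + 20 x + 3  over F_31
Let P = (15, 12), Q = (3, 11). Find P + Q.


P != Q, so use the chord formula.
s = (y2 - y1) / (x2 - x1) = (30) / (19) mod 31 = 13
x3 = s^2 - x1 - x2 mod 31 = 13^2 - 15 - 3 = 27
y3 = s (x1 - x3) - y1 mod 31 = 13 * (15 - 27) - 12 = 18

P + Q = (27, 18)


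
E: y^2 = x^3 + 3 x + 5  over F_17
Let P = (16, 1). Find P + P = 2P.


Doubling: s = (3 x1^2 + a) / (2 y1)
s = (3*16^2 + 3) / (2*1) mod 17 = 3
x3 = s^2 - 2 x1 mod 17 = 3^2 - 2*16 = 11
y3 = s (x1 - x3) - y1 mod 17 = 3 * (16 - 11) - 1 = 14

2P = (11, 14)


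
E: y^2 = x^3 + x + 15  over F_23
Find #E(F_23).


For each x in F_23, count y with y^2 = x^3 + 1 x + 15 mod 23:
  x = 2: RHS = 2, y in [5, 18]  -> 2 point(s)
  x = 8: RHS = 6, y in [11, 12]  -> 2 point(s)
  x = 10: RHS = 13, y in [6, 17]  -> 2 point(s)
  x = 11: RHS = 0, y in [0]  -> 1 point(s)
  x = 14: RHS = 13, y in [6, 17]  -> 2 point(s)
  x = 15: RHS = 1, y in [1, 22]  -> 2 point(s)
  x = 17: RHS = 0, y in [0]  -> 1 point(s)
  x = 18: RHS = 0, y in [0]  -> 1 point(s)
  x = 19: RHS = 16, y in [4, 19]  -> 2 point(s)
  x = 20: RHS = 8, y in [10, 13]  -> 2 point(s)
  x = 22: RHS = 13, y in [6, 17]  -> 2 point(s)
Affine points: 19. Add the point at infinity: total = 20.

#E(F_23) = 20


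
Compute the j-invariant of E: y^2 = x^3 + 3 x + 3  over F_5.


Delta = -16(4 a^3 + 27 b^2) mod 5 = 4
-1728 * (4 a)^3 = -1728 * (4*3)^3 mod 5 = 1
j = 1 * 4^(-1) mod 5 = 4

j = 4 (mod 5)


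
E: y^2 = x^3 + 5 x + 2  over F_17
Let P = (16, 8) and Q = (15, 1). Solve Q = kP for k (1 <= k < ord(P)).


Enumerate multiples of P until we hit Q = (15, 1):
  1P = (16, 8)
  2P = (15, 1)
Match found at i = 2.

k = 2


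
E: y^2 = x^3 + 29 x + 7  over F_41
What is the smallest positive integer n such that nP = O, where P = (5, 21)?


Compute successive multiples of P until we hit O:
  1P = (5, 21)
  2P = (23, 34)
  3P = (22, 10)
  4P = (13, 30)
  5P = (39, 33)
  6P = (15, 2)
  7P = (16, 4)
  8P = (19, 23)
  ... (continuing to 26P)
  26P = O

ord(P) = 26


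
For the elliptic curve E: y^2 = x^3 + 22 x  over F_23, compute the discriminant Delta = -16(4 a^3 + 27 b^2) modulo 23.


4 a^3 + 27 b^2 = 4*22^3 + 27*0^2 = 42592 + 0 = 42592
Delta = -16 * (42592) = -681472
Delta mod 23 = 18

Delta = 18 (mod 23)


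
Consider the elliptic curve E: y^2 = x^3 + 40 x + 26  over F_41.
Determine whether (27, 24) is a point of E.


Check whether y^2 = x^3 + 40 x + 26 (mod 41) for (x, y) = (27, 24).
LHS: y^2 = 24^2 mod 41 = 2
RHS: x^3 + 40 x + 26 = 27^3 + 40*27 + 26 mod 41 = 2
LHS = RHS

Yes, on the curve


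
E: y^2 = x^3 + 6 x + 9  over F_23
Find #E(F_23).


For each x in F_23, count y with y^2 = x^3 + 6 x + 9 mod 23:
  x = 0: RHS = 9, y in [3, 20]  -> 2 point(s)
  x = 1: RHS = 16, y in [4, 19]  -> 2 point(s)
  x = 2: RHS = 6, y in [11, 12]  -> 2 point(s)
  x = 3: RHS = 8, y in [10, 13]  -> 2 point(s)
  x = 5: RHS = 3, y in [7, 16]  -> 2 point(s)
  x = 6: RHS = 8, y in [10, 13]  -> 2 point(s)
  x = 7: RHS = 3, y in [7, 16]  -> 2 point(s)
  x = 11: RHS = 3, y in [7, 16]  -> 2 point(s)
  x = 14: RHS = 8, y in [10, 13]  -> 2 point(s)
  x = 15: RHS = 1, y in [1, 22]  -> 2 point(s)
  x = 19: RHS = 13, y in [6, 17]  -> 2 point(s)
  x = 21: RHS = 12, y in [9, 14]  -> 2 point(s)
  x = 22: RHS = 2, y in [5, 18]  -> 2 point(s)
Affine points: 26. Add the point at infinity: total = 27.

#E(F_23) = 27


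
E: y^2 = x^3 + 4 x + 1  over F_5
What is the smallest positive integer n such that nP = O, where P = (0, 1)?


Compute successive multiples of P until we hit O:
  1P = (0, 1)
  2P = (4, 1)
  3P = (1, 4)
  4P = (3, 0)
  5P = (1, 1)
  6P = (4, 4)
  7P = (0, 4)
  8P = O

ord(P) = 8


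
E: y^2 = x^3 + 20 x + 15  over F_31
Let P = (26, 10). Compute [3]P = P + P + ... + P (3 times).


k = 3 = 11_2 (binary, LSB first: 11)
Double-and-add from P = (26, 10):
  bit 0 = 1: acc = O + (26, 10) = (26, 10)
  bit 1 = 1: acc = (26, 10) + (19, 0) = (26, 21)

3P = (26, 21)


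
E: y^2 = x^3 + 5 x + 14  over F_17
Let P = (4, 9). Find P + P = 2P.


Doubling: s = (3 x1^2 + a) / (2 y1)
s = (3*4^2 + 5) / (2*9) mod 17 = 2
x3 = s^2 - 2 x1 mod 17 = 2^2 - 2*4 = 13
y3 = s (x1 - x3) - y1 mod 17 = 2 * (4 - 13) - 9 = 7

2P = (13, 7)


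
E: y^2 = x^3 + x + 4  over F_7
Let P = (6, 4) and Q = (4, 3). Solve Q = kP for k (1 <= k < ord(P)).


Enumerate multiples of P until we hit Q = (4, 3):
  1P = (6, 4)
  2P = (4, 4)
  3P = (4, 3)
Match found at i = 3.

k = 3


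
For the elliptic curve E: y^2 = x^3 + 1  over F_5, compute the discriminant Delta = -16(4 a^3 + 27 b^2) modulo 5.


4 a^3 + 27 b^2 = 4*0^3 + 27*1^2 = 0 + 27 = 27
Delta = -16 * (27) = -432
Delta mod 5 = 3

Delta = 3 (mod 5)


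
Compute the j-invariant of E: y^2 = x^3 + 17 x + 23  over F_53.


Delta = -16(4 a^3 + 27 b^2) mod 53 = 25
-1728 * (4 a)^3 = -1728 * (4*17)^3 mod 53 = 14
j = 14 * 25^(-1) mod 53 = 26

j = 26 (mod 53)


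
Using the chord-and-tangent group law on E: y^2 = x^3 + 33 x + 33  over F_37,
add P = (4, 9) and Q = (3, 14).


P != Q, so use the chord formula.
s = (y2 - y1) / (x2 - x1) = (5) / (36) mod 37 = 32
x3 = s^2 - x1 - x2 mod 37 = 32^2 - 4 - 3 = 18
y3 = s (x1 - x3) - y1 mod 37 = 32 * (4 - 18) - 9 = 24

P + Q = (18, 24)


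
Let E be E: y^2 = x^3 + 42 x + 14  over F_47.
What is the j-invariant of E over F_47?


Delta = -16(4 a^3 + 27 b^2) mod 47 = 32
-1728 * (4 a)^3 = -1728 * (4*42)^3 mod 47 = 31
j = 31 * 32^(-1) mod 47 = 23

j = 23 (mod 47)


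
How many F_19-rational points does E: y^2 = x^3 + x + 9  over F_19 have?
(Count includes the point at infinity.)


For each x in F_19, count y with y^2 = x^3 + 1 x + 9 mod 19:
  x = 0: RHS = 9, y in [3, 16]  -> 2 point(s)
  x = 1: RHS = 11, y in [7, 12]  -> 2 point(s)
  x = 2: RHS = 0, y in [0]  -> 1 point(s)
  x = 3: RHS = 1, y in [1, 18]  -> 2 point(s)
  x = 4: RHS = 1, y in [1, 18]  -> 2 point(s)
  x = 5: RHS = 6, y in [5, 14]  -> 2 point(s)
  x = 7: RHS = 17, y in [6, 13]  -> 2 point(s)
  x = 8: RHS = 16, y in [4, 15]  -> 2 point(s)
  x = 9: RHS = 6, y in [5, 14]  -> 2 point(s)
  x = 12: RHS = 1, y in [1, 18]  -> 2 point(s)
  x = 15: RHS = 17, y in [6, 13]  -> 2 point(s)
  x = 16: RHS = 17, y in [6, 13]  -> 2 point(s)
  x = 18: RHS = 7, y in [8, 11]  -> 2 point(s)
Affine points: 25. Add the point at infinity: total = 26.

#E(F_19) = 26


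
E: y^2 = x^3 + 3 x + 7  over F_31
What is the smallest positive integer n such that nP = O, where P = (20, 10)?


Compute successive multiples of P until we hit O:
  1P = (20, 10)
  2P = (10, 18)
  3P = (19, 14)
  4P = (8, 4)
  5P = (11, 10)
  6P = (0, 21)
  7P = (12, 29)
  8P = (9, 22)
  ... (continuing to 22P)
  22P = O

ord(P) = 22


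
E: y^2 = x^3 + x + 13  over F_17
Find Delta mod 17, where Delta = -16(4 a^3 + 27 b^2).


4 a^3 + 27 b^2 = 4*1^3 + 27*13^2 = 4 + 4563 = 4567
Delta = -16 * (4567) = -73072
Delta mod 17 = 11

Delta = 11 (mod 17)


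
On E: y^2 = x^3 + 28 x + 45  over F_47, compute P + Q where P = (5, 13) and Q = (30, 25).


P != Q, so use the chord formula.
s = (y2 - y1) / (x2 - x1) = (12) / (25) mod 47 = 8
x3 = s^2 - x1 - x2 mod 47 = 8^2 - 5 - 30 = 29
y3 = s (x1 - x3) - y1 mod 47 = 8 * (5 - 29) - 13 = 30

P + Q = (29, 30)


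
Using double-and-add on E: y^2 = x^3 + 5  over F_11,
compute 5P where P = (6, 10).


k = 5 = 101_2 (binary, LSB first: 101)
Double-and-add from P = (6, 10):
  bit 0 = 1: acc = O + (6, 10) = (6, 10)
  bit 1 = 0: acc unchanged = (6, 10)
  bit 2 = 1: acc = (6, 10) + (0, 4) = (6, 1)

5P = (6, 1)


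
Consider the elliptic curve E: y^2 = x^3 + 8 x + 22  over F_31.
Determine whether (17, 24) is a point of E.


Check whether y^2 = x^3 + 8 x + 22 (mod 31) for (x, y) = (17, 24).
LHS: y^2 = 24^2 mod 31 = 18
RHS: x^3 + 8 x + 22 = 17^3 + 8*17 + 22 mod 31 = 18
LHS = RHS

Yes, on the curve


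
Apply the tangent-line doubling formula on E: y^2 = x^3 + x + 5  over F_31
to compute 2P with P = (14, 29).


Doubling: s = (3 x1^2 + a) / (2 y1)
s = (3*14^2 + 1) / (2*29) mod 31 = 0
x3 = s^2 - 2 x1 mod 31 = 0^2 - 2*14 = 3
y3 = s (x1 - x3) - y1 mod 31 = 0 * (14 - 3) - 29 = 2

2P = (3, 2)


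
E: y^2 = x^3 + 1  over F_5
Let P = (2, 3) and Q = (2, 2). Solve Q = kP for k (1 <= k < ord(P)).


Enumerate multiples of P until we hit Q = (2, 2):
  1P = (2, 3)
  2P = (0, 1)
  3P = (4, 0)
  4P = (0, 4)
  5P = (2, 2)
Match found at i = 5.

k = 5


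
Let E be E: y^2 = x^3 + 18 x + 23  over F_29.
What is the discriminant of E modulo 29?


4 a^3 + 27 b^2 = 4*18^3 + 27*23^2 = 23328 + 14283 = 37611
Delta = -16 * (37611) = -601776
Delta mod 29 = 3

Delta = 3 (mod 29)


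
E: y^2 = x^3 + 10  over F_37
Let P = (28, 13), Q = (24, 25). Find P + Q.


P != Q, so use the chord formula.
s = (y2 - y1) / (x2 - x1) = (12) / (33) mod 37 = 34
x3 = s^2 - x1 - x2 mod 37 = 34^2 - 28 - 24 = 31
y3 = s (x1 - x3) - y1 mod 37 = 34 * (28 - 31) - 13 = 33

P + Q = (31, 33)


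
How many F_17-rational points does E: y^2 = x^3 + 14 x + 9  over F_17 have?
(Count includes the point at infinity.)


For each x in F_17, count y with y^2 = x^3 + 14 x + 9 mod 17:
  x = 0: RHS = 9, y in [3, 14]  -> 2 point(s)
  x = 5: RHS = 0, y in [0]  -> 1 point(s)
  x = 7: RHS = 8, y in [5, 12]  -> 2 point(s)
  x = 8: RHS = 4, y in [2, 15]  -> 2 point(s)
  x = 11: RHS = 15, y in [7, 10]  -> 2 point(s)
  x = 12: RHS = 1, y in [1, 16]  -> 2 point(s)
  x = 13: RHS = 8, y in [5, 12]  -> 2 point(s)
  x = 14: RHS = 8, y in [5, 12]  -> 2 point(s)
Affine points: 15. Add the point at infinity: total = 16.

#E(F_17) = 16


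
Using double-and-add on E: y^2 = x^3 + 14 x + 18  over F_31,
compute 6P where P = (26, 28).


k = 6 = 110_2 (binary, LSB first: 011)
Double-and-add from P = (26, 28):
  bit 0 = 0: acc unchanged = O
  bit 1 = 1: acc = O + (7, 26) = (7, 26)
  bit 2 = 1: acc = (7, 26) + (0, 7) = (1, 8)

6P = (1, 8)


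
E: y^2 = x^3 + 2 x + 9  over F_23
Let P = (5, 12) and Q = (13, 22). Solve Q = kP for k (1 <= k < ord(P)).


Enumerate multiples of P until we hit Q = (13, 22):
  1P = (5, 12)
  2P = (8, 10)
  3P = (13, 1)
  4P = (13, 22)
Match found at i = 4.

k = 4


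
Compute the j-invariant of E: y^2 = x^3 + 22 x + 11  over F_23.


Delta = -16(4 a^3 + 27 b^2) mod 23 = 2
-1728 * (4 a)^3 = -1728 * (4*22)^3 mod 23 = 8
j = 8 * 2^(-1) mod 23 = 4

j = 4 (mod 23)


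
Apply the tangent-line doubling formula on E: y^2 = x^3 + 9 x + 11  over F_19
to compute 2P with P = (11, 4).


Doubling: s = (3 x1^2 + a) / (2 y1)
s = (3*11^2 + 9) / (2*4) mod 19 = 18
x3 = s^2 - 2 x1 mod 19 = 18^2 - 2*11 = 17
y3 = s (x1 - x3) - y1 mod 19 = 18 * (11 - 17) - 4 = 2

2P = (17, 2)


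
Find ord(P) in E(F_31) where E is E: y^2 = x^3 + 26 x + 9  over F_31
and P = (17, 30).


Compute successive multiples of P until we hit O:
  1P = (17, 30)
  2P = (6, 3)
  3P = (13, 8)
  4P = (8, 4)
  5P = (22, 21)
  6P = (25, 3)
  7P = (28, 11)
  8P = (0, 28)
  ... (continuing to 37P)
  37P = O

ord(P) = 37


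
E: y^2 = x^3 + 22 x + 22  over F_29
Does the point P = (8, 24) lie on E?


Check whether y^2 = x^3 + 22 x + 22 (mod 29) for (x, y) = (8, 24).
LHS: y^2 = 24^2 mod 29 = 25
RHS: x^3 + 22 x + 22 = 8^3 + 22*8 + 22 mod 29 = 14
LHS != RHS

No, not on the curve


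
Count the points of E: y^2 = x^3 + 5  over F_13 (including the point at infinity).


For each x in F_13, count y with y^2 = x^3 + 0 x + 5 mod 13:
  x = 2: RHS = 0, y in [0]  -> 1 point(s)
  x = 4: RHS = 4, y in [2, 11]  -> 2 point(s)
  x = 5: RHS = 0, y in [0]  -> 1 point(s)
  x = 6: RHS = 0, y in [0]  -> 1 point(s)
  x = 7: RHS = 10, y in [6, 7]  -> 2 point(s)
  x = 8: RHS = 10, y in [6, 7]  -> 2 point(s)
  x = 10: RHS = 4, y in [2, 11]  -> 2 point(s)
  x = 11: RHS = 10, y in [6, 7]  -> 2 point(s)
  x = 12: RHS = 4, y in [2, 11]  -> 2 point(s)
Affine points: 15. Add the point at infinity: total = 16.

#E(F_13) = 16


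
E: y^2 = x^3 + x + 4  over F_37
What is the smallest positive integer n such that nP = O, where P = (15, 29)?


Compute successive multiples of P until we hit O:
  1P = (15, 29)
  2P = (23, 13)
  3P = (3, 21)
  4P = (3, 16)
  5P = (23, 24)
  6P = (15, 8)
  7P = O

ord(P) = 7


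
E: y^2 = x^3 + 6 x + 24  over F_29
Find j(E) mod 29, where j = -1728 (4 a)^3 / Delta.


Delta = -16(4 a^3 + 27 b^2) mod 29 = 26
-1728 * (4 a)^3 = -1728 * (4*6)^3 mod 29 = 8
j = 8 * 26^(-1) mod 29 = 7

j = 7 (mod 29)


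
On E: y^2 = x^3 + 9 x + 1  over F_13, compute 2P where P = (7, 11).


k = 2 = 10_2 (binary, LSB first: 01)
Double-and-add from P = (7, 11):
  bit 0 = 0: acc unchanged = O
  bit 1 = 1: acc = O + (12, 2) = (12, 2)

2P = (12, 2)


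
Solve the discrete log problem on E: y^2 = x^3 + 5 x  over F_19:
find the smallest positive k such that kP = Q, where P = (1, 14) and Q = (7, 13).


Enumerate multiples of P until we hit Q = (7, 13):
  1P = (1, 14)
  2P = (7, 6)
  3P = (17, 1)
  4P = (5, 13)
  5P = (0, 0)
  6P = (5, 6)
  7P = (17, 18)
  8P = (7, 13)
Match found at i = 8.

k = 8


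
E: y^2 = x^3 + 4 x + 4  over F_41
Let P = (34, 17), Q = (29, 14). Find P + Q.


P != Q, so use the chord formula.
s = (y2 - y1) / (x2 - x1) = (38) / (36) mod 41 = 17
x3 = s^2 - x1 - x2 mod 41 = 17^2 - 34 - 29 = 21
y3 = s (x1 - x3) - y1 mod 41 = 17 * (34 - 21) - 17 = 40

P + Q = (21, 40)


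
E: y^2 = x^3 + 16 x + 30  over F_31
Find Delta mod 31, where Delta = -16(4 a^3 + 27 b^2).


4 a^3 + 27 b^2 = 4*16^3 + 27*30^2 = 16384 + 24300 = 40684
Delta = -16 * (40684) = -650944
Delta mod 31 = 25

Delta = 25 (mod 31)


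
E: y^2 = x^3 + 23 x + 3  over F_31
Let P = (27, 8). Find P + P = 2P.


Doubling: s = (3 x1^2 + a) / (2 y1)
s = (3*27^2 + 23) / (2*8) mod 31 = 18
x3 = s^2 - 2 x1 mod 31 = 18^2 - 2*27 = 22
y3 = s (x1 - x3) - y1 mod 31 = 18 * (27 - 22) - 8 = 20

2P = (22, 20)


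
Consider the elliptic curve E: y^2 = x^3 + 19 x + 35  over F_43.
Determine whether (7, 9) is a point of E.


Check whether y^2 = x^3 + 19 x + 35 (mod 43) for (x, y) = (7, 9).
LHS: y^2 = 9^2 mod 43 = 38
RHS: x^3 + 19 x + 35 = 7^3 + 19*7 + 35 mod 43 = 38
LHS = RHS

Yes, on the curve


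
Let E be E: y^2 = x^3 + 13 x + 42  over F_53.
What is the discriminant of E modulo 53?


4 a^3 + 27 b^2 = 4*13^3 + 27*42^2 = 8788 + 47628 = 56416
Delta = -16 * (56416) = -902656
Delta mod 53 = 40

Delta = 40 (mod 53)


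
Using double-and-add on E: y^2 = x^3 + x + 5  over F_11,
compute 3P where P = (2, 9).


k = 3 = 11_2 (binary, LSB first: 11)
Double-and-add from P = (2, 9):
  bit 0 = 1: acc = O + (2, 9) = (2, 9)
  bit 1 = 1: acc = (2, 9) + (10, 6) = (0, 4)

3P = (0, 4)


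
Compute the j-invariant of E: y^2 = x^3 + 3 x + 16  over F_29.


Delta = -16(4 a^3 + 27 b^2) mod 29 = 26
-1728 * (4 a)^3 = -1728 * (4*3)^3 mod 29 = 1
j = 1 * 26^(-1) mod 29 = 19

j = 19 (mod 29)


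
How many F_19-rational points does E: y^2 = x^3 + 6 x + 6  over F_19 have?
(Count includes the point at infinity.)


For each x in F_19, count y with y^2 = x^3 + 6 x + 6 mod 19:
  x = 0: RHS = 6, y in [5, 14]  -> 2 point(s)
  x = 2: RHS = 7, y in [8, 11]  -> 2 point(s)
  x = 5: RHS = 9, y in [3, 16]  -> 2 point(s)
  x = 6: RHS = 11, y in [7, 12]  -> 2 point(s)
  x = 7: RHS = 11, y in [7, 12]  -> 2 point(s)
  x = 11: RHS = 16, y in [4, 15]  -> 2 point(s)
  x = 12: RHS = 1, y in [1, 18]  -> 2 point(s)
  x = 13: RHS = 1, y in [1, 18]  -> 2 point(s)
  x = 17: RHS = 5, y in [9, 10]  -> 2 point(s)
Affine points: 18. Add the point at infinity: total = 19.

#E(F_19) = 19


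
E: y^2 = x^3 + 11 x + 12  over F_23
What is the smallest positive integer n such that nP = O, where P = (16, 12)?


Compute successive multiples of P until we hit O:
  1P = (16, 12)
  2P = (0, 9)
  3P = (10, 15)
  4P = (3, 16)
  5P = (6, 15)
  6P = (5, 10)
  7P = (18, 19)
  8P = (7, 8)
  ... (continuing to 30P)
  30P = O

ord(P) = 30


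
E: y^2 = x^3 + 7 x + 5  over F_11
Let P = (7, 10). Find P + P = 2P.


Doubling: s = (3 x1^2 + a) / (2 y1)
s = (3*7^2 + 7) / (2*10) mod 11 = 0
x3 = s^2 - 2 x1 mod 11 = 0^2 - 2*7 = 8
y3 = s (x1 - x3) - y1 mod 11 = 0 * (7 - 8) - 10 = 1

2P = (8, 1)


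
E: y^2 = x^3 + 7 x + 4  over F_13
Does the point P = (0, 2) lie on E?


Check whether y^2 = x^3 + 7 x + 4 (mod 13) for (x, y) = (0, 2).
LHS: y^2 = 2^2 mod 13 = 4
RHS: x^3 + 7 x + 4 = 0^3 + 7*0 + 4 mod 13 = 4
LHS = RHS

Yes, on the curve


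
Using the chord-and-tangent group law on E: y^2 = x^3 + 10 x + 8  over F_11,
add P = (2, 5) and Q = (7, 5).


P != Q, so use the chord formula.
s = (y2 - y1) / (x2 - x1) = (0) / (5) mod 11 = 0
x3 = s^2 - x1 - x2 mod 11 = 0^2 - 2 - 7 = 2
y3 = s (x1 - x3) - y1 mod 11 = 0 * (2 - 2) - 5 = 6

P + Q = (2, 6)


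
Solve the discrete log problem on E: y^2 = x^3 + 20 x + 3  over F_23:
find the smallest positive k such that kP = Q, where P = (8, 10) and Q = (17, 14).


Enumerate multiples of P until we hit Q = (17, 14):
  1P = (8, 10)
  2P = (20, 10)
  3P = (18, 13)
  4P = (1, 22)
  5P = (16, 7)
  6P = (11, 17)
  7P = (12, 19)
  8P = (21, 1)
  9P = (7, 7)
  10P = (17, 9)
  11P = (0, 7)
  12P = (4, 3)
  13P = (4, 20)
  14P = (0, 16)
  15P = (17, 14)
Match found at i = 15.

k = 15


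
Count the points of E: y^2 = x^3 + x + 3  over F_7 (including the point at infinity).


For each x in F_7, count y with y^2 = x^3 + 1 x + 3 mod 7:
  x = 4: RHS = 1, y in [1, 6]  -> 2 point(s)
  x = 5: RHS = 0, y in [0]  -> 1 point(s)
  x = 6: RHS = 1, y in [1, 6]  -> 2 point(s)
Affine points: 5. Add the point at infinity: total = 6.

#E(F_7) = 6


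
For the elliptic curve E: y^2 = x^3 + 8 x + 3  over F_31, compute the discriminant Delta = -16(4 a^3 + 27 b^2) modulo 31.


4 a^3 + 27 b^2 = 4*8^3 + 27*3^2 = 2048 + 243 = 2291
Delta = -16 * (2291) = -36656
Delta mod 31 = 17

Delta = 17 (mod 31)


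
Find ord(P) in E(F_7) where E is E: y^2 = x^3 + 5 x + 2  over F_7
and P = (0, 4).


Compute successive multiples of P until we hit O:
  1P = (0, 4)
  2P = (4, 4)
  3P = (3, 3)
  4P = (1, 1)
  5P = (1, 6)
  6P = (3, 4)
  7P = (4, 3)
  8P = (0, 3)
  ... (continuing to 9P)
  9P = O

ord(P) = 9


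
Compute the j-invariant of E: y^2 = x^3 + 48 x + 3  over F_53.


Delta = -16(4 a^3 + 27 b^2) mod 53 = 31
-1728 * (4 a)^3 = -1728 * (4*48)^3 mod 53 = 10
j = 10 * 31^(-1) mod 53 = 14

j = 14 (mod 53)


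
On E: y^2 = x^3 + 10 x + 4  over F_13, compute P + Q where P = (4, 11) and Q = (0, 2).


P != Q, so use the chord formula.
s = (y2 - y1) / (x2 - x1) = (4) / (9) mod 13 = 12
x3 = s^2 - x1 - x2 mod 13 = 12^2 - 4 - 0 = 10
y3 = s (x1 - x3) - y1 mod 13 = 12 * (4 - 10) - 11 = 8

P + Q = (10, 8)


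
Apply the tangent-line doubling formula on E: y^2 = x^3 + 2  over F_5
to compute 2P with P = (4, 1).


Doubling: s = (3 x1^2 + a) / (2 y1)
s = (3*4^2 + 0) / (2*1) mod 5 = 4
x3 = s^2 - 2 x1 mod 5 = 4^2 - 2*4 = 3
y3 = s (x1 - x3) - y1 mod 5 = 4 * (4 - 3) - 1 = 3

2P = (3, 3)


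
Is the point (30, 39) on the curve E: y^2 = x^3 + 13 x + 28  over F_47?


Check whether y^2 = x^3 + 13 x + 28 (mod 47) for (x, y) = (30, 39).
LHS: y^2 = 39^2 mod 47 = 17
RHS: x^3 + 13 x + 28 = 30^3 + 13*30 + 28 mod 47 = 17
LHS = RHS

Yes, on the curve


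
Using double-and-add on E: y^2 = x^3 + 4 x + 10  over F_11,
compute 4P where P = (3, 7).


k = 4 = 100_2 (binary, LSB first: 001)
Double-and-add from P = (3, 7):
  bit 0 = 0: acc unchanged = O
  bit 1 = 0: acc unchanged = O
  bit 2 = 1: acc = O + (3, 7) = (3, 7)

4P = (3, 7)


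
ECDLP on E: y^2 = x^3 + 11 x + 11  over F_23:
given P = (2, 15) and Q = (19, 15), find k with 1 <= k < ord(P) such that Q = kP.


Enumerate multiples of P until we hit Q = (19, 15):
  1P = (2, 15)
  2P = (19, 8)
  3P = (4, 21)
  4P = (3, 5)
  5P = (3, 18)
  6P = (4, 2)
  7P = (19, 15)
Match found at i = 7.

k = 7


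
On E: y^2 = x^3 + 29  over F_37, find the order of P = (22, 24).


Compute successive multiples of P until we hit O:
  1P = (22, 24)
  2P = (27, 19)
  3P = (26, 17)
  4P = (36, 19)
  5P = (25, 22)
  6P = (11, 18)
  7P = (15, 0)
  8P = (11, 19)
  ... (continuing to 14P)
  14P = O

ord(P) = 14


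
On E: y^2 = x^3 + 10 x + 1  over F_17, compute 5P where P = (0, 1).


k = 5 = 101_2 (binary, LSB first: 101)
Double-and-add from P = (0, 1):
  bit 0 = 1: acc = O + (0, 1) = (0, 1)
  bit 1 = 0: acc unchanged = (0, 1)
  bit 2 = 1: acc = (0, 1) + (9, 2) = (12, 9)

5P = (12, 9)


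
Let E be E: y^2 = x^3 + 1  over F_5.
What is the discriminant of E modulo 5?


4 a^3 + 27 b^2 = 4*0^3 + 27*1^2 = 0 + 27 = 27
Delta = -16 * (27) = -432
Delta mod 5 = 3

Delta = 3 (mod 5)


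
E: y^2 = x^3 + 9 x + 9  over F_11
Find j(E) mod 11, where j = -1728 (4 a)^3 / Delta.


Delta = -16(4 a^3 + 27 b^2) mod 11 = 5
-1728 * (4 a)^3 = -1728 * (4*9)^3 mod 11 = 6
j = 6 * 5^(-1) mod 11 = 10

j = 10 (mod 11)


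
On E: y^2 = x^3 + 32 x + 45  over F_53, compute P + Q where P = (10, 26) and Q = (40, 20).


P != Q, so use the chord formula.
s = (y2 - y1) / (x2 - x1) = (47) / (30) mod 53 = 21
x3 = s^2 - x1 - x2 mod 53 = 21^2 - 10 - 40 = 20
y3 = s (x1 - x3) - y1 mod 53 = 21 * (10 - 20) - 26 = 29

P + Q = (20, 29)


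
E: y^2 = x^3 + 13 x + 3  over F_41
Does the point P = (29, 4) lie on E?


Check whether y^2 = x^3 + 13 x + 3 (mod 41) for (x, y) = (29, 4).
LHS: y^2 = 4^2 mod 41 = 16
RHS: x^3 + 13 x + 3 = 29^3 + 13*29 + 3 mod 41 = 5
LHS != RHS

No, not on the curve


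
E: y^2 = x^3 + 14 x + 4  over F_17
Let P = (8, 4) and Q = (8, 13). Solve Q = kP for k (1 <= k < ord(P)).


Enumerate multiples of P until we hit Q = (8, 13):
  1P = (8, 4)
  2P = (0, 15)
  3P = (0, 2)
  4P = (8, 13)
Match found at i = 4.

k = 4


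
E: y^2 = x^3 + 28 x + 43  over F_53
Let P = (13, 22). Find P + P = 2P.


Doubling: s = (3 x1^2 + a) / (2 y1)
s = (3*13^2 + 28) / (2*22) mod 53 = 23
x3 = s^2 - 2 x1 mod 53 = 23^2 - 2*13 = 26
y3 = s (x1 - x3) - y1 mod 53 = 23 * (13 - 26) - 22 = 50

2P = (26, 50)


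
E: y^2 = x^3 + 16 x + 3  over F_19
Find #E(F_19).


For each x in F_19, count y with y^2 = x^3 + 16 x + 3 mod 19:
  x = 1: RHS = 1, y in [1, 18]  -> 2 point(s)
  x = 2: RHS = 5, y in [9, 10]  -> 2 point(s)
  x = 4: RHS = 17, y in [6, 13]  -> 2 point(s)
  x = 6: RHS = 11, y in [7, 12]  -> 2 point(s)
  x = 8: RHS = 16, y in [4, 15]  -> 2 point(s)
  x = 10: RHS = 4, y in [2, 17]  -> 2 point(s)
  x = 11: RHS = 9, y in [3, 16]  -> 2 point(s)
  x = 12: RHS = 4, y in [2, 17]  -> 2 point(s)
  x = 14: RHS = 7, y in [8, 11]  -> 2 point(s)
  x = 16: RHS = 4, y in [2, 17]  -> 2 point(s)
  x = 17: RHS = 1, y in [1, 18]  -> 2 point(s)
  x = 18: RHS = 5, y in [9, 10]  -> 2 point(s)
Affine points: 24. Add the point at infinity: total = 25.

#E(F_19) = 25


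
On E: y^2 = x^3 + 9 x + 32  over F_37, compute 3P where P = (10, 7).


k = 3 = 11_2 (binary, LSB first: 11)
Double-and-add from P = (10, 7):
  bit 0 = 1: acc = O + (10, 7) = (10, 7)
  bit 1 = 1: acc = (10, 7) + (29, 15) = (32, 11)

3P = (32, 11)


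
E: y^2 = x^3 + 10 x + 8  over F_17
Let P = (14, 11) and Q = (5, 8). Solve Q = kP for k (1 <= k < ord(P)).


Enumerate multiples of P until we hit Q = (5, 8):
  1P = (14, 11)
  2P = (5, 8)
Match found at i = 2.

k = 2


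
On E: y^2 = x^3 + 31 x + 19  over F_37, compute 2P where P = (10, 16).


Doubling: s = (3 x1^2 + a) / (2 y1)
s = (3*10^2 + 31) / (2*16) mod 37 = 30
x3 = s^2 - 2 x1 mod 37 = 30^2 - 2*10 = 29
y3 = s (x1 - x3) - y1 mod 37 = 30 * (10 - 29) - 16 = 6

2P = (29, 6)


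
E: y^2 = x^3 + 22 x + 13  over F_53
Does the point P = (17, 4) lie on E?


Check whether y^2 = x^3 + 22 x + 13 (mod 53) for (x, y) = (17, 4).
LHS: y^2 = 4^2 mod 53 = 16
RHS: x^3 + 22 x + 13 = 17^3 + 22*17 + 13 mod 53 = 0
LHS != RHS

No, not on the curve


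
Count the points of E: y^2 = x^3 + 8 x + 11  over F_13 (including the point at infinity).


For each x in F_13, count y with y^2 = x^3 + 8 x + 11 mod 13:
  x = 2: RHS = 9, y in [3, 10]  -> 2 point(s)
  x = 3: RHS = 10, y in [6, 7]  -> 2 point(s)
  x = 4: RHS = 3, y in [4, 9]  -> 2 point(s)
  x = 10: RHS = 12, y in [5, 8]  -> 2 point(s)
  x = 11: RHS = 0, y in [0]  -> 1 point(s)
Affine points: 9. Add the point at infinity: total = 10.

#E(F_13) = 10


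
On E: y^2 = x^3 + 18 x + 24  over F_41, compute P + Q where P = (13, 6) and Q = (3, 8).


P != Q, so use the chord formula.
s = (y2 - y1) / (x2 - x1) = (2) / (31) mod 41 = 8
x3 = s^2 - x1 - x2 mod 41 = 8^2 - 13 - 3 = 7
y3 = s (x1 - x3) - y1 mod 41 = 8 * (13 - 7) - 6 = 1

P + Q = (7, 1)


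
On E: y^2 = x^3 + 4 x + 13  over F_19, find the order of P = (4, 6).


Compute successive multiples of P until we hit O:
  1P = (4, 6)
  2P = (15, 16)
  3P = (17, 15)
  4P = (5, 5)
  5P = (11, 1)
  6P = (8, 5)
  7P = (13, 1)
  8P = (7, 2)
  ... (continuing to 21P)
  21P = O

ord(P) = 21


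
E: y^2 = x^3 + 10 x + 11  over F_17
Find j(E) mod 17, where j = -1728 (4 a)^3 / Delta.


Delta = -16(4 a^3 + 27 b^2) mod 17 = 8
-1728 * (4 a)^3 = -1728 * (4*10)^3 mod 17 = 4
j = 4 * 8^(-1) mod 17 = 9

j = 9 (mod 17)


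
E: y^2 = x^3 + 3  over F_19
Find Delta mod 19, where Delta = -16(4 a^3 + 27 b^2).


4 a^3 + 27 b^2 = 4*0^3 + 27*3^2 = 0 + 243 = 243
Delta = -16 * (243) = -3888
Delta mod 19 = 7

Delta = 7 (mod 19)


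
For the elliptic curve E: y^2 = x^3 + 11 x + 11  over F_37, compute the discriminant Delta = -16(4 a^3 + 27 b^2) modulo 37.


4 a^3 + 27 b^2 = 4*11^3 + 27*11^2 = 5324 + 3267 = 8591
Delta = -16 * (8591) = -137456
Delta mod 37 = 36

Delta = 36 (mod 37)


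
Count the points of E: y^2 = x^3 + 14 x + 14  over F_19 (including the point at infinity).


For each x in F_19, count y with y^2 = x^3 + 14 x + 14 mod 19:
  x = 3: RHS = 7, y in [8, 11]  -> 2 point(s)
  x = 4: RHS = 1, y in [1, 18]  -> 2 point(s)
  x = 5: RHS = 0, y in [0]  -> 1 point(s)
  x = 8: RHS = 11, y in [7, 12]  -> 2 point(s)
  x = 11: RHS = 17, y in [6, 13]  -> 2 point(s)
  x = 14: RHS = 9, y in [3, 16]  -> 2 point(s)
  x = 17: RHS = 16, y in [4, 15]  -> 2 point(s)
Affine points: 13. Add the point at infinity: total = 14.

#E(F_19) = 14


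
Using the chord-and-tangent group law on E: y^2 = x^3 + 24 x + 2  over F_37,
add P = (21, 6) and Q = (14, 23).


P != Q, so use the chord formula.
s = (y2 - y1) / (x2 - x1) = (17) / (30) mod 37 = 24
x3 = s^2 - x1 - x2 mod 37 = 24^2 - 21 - 14 = 23
y3 = s (x1 - x3) - y1 mod 37 = 24 * (21 - 23) - 6 = 20

P + Q = (23, 20)


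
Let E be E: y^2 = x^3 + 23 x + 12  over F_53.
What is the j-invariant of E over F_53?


Delta = -16(4 a^3 + 27 b^2) mod 53 = 2
-1728 * (4 a)^3 = -1728 * (4*23)^3 mod 53 = 40
j = 40 * 2^(-1) mod 53 = 20

j = 20 (mod 53)


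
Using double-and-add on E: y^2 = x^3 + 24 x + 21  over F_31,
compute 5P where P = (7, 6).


k = 5 = 101_2 (binary, LSB first: 101)
Double-and-add from P = (7, 6):
  bit 0 = 1: acc = O + (7, 6) = (7, 6)
  bit 1 = 0: acc unchanged = (7, 6)
  bit 2 = 1: acc = (7, 6) + (6, 28) = (6, 3)

5P = (6, 3)


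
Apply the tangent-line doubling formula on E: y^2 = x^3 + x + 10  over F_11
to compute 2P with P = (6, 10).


Doubling: s = (3 x1^2 + a) / (2 y1)
s = (3*6^2 + 1) / (2*10) mod 11 = 6
x3 = s^2 - 2 x1 mod 11 = 6^2 - 2*6 = 2
y3 = s (x1 - x3) - y1 mod 11 = 6 * (6 - 2) - 10 = 3

2P = (2, 3)


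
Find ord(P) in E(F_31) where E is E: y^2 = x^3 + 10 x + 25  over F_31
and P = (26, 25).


Compute successive multiples of P until we hit O:
  1P = (26, 25)
  2P = (7, 29)
  3P = (5, 13)
  4P = (25, 11)
  5P = (21, 14)
  6P = (0, 26)
  7P = (10, 3)
  8P = (9, 10)
  ... (continuing to 37P)
  37P = O

ord(P) = 37


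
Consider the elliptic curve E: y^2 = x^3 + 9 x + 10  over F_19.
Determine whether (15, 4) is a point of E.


Check whether y^2 = x^3 + 9 x + 10 (mod 19) for (x, y) = (15, 4).
LHS: y^2 = 4^2 mod 19 = 16
RHS: x^3 + 9 x + 10 = 15^3 + 9*15 + 10 mod 19 = 5
LHS != RHS

No, not on the curve


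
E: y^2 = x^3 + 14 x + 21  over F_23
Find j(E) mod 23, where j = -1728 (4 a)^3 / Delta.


Delta = -16(4 a^3 + 27 b^2) mod 23 = 9
-1728 * (4 a)^3 = -1728 * (4*14)^3 mod 23 = 13
j = 13 * 9^(-1) mod 23 = 4

j = 4 (mod 23)


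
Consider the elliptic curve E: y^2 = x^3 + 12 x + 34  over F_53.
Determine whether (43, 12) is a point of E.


Check whether y^2 = x^3 + 12 x + 34 (mod 53) for (x, y) = (43, 12).
LHS: y^2 = 12^2 mod 53 = 38
RHS: x^3 + 12 x + 34 = 43^3 + 12*43 + 34 mod 53 = 27
LHS != RHS

No, not on the curve


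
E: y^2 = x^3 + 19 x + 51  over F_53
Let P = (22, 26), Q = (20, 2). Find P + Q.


P != Q, so use the chord formula.
s = (y2 - y1) / (x2 - x1) = (29) / (51) mod 53 = 12
x3 = s^2 - x1 - x2 mod 53 = 12^2 - 22 - 20 = 49
y3 = s (x1 - x3) - y1 mod 53 = 12 * (22 - 49) - 26 = 21

P + Q = (49, 21)


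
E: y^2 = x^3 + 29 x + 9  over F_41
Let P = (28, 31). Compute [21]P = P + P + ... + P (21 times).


k = 21 = 10101_2 (binary, LSB first: 10101)
Double-and-add from P = (28, 31):
  bit 0 = 1: acc = O + (28, 31) = (28, 31)
  bit 1 = 0: acc unchanged = (28, 31)
  bit 2 = 1: acc = (28, 31) + (4, 5) = (19, 30)
  bit 3 = 0: acc unchanged = (19, 30)
  bit 4 = 1: acc = (19, 30) + (34, 18) = (28, 10)

21P = (28, 10)


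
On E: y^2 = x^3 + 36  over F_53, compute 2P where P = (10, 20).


Doubling: s = (3 x1^2 + a) / (2 y1)
s = (3*10^2 + 0) / (2*20) mod 53 = 34
x3 = s^2 - 2 x1 mod 53 = 34^2 - 2*10 = 23
y3 = s (x1 - x3) - y1 mod 53 = 34 * (10 - 23) - 20 = 15

2P = (23, 15)


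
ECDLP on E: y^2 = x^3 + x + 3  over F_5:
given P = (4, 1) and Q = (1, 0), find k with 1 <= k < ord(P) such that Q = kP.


Enumerate multiples of P until we hit Q = (1, 0):
  1P = (4, 1)
  2P = (1, 0)
Match found at i = 2.

k = 2


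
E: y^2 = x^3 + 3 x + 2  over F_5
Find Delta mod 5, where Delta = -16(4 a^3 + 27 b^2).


4 a^3 + 27 b^2 = 4*3^3 + 27*2^2 = 108 + 108 = 216
Delta = -16 * (216) = -3456
Delta mod 5 = 4

Delta = 4 (mod 5)


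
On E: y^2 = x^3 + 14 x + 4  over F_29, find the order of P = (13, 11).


Compute successive multiples of P until we hit O:
  1P = (13, 11)
  2P = (19, 13)
  3P = (10, 19)
  4P = (26, 14)
  5P = (23, 9)
  6P = (0, 27)
  7P = (17, 14)
  8P = (5, 24)
  ... (continuing to 20P)
  20P = O

ord(P) = 20


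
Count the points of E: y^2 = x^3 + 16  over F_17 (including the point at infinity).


For each x in F_17, count y with y^2 = x^3 + 0 x + 16 mod 17:
  x = 0: RHS = 16, y in [4, 13]  -> 2 point(s)
  x = 1: RHS = 0, y in [0]  -> 1 point(s)
  x = 3: RHS = 9, y in [3, 14]  -> 2 point(s)
  x = 7: RHS = 2, y in [6, 11]  -> 2 point(s)
  x = 8: RHS = 1, y in [1, 16]  -> 2 point(s)
  x = 10: RHS = 13, y in [8, 9]  -> 2 point(s)
  x = 11: RHS = 4, y in [2, 15]  -> 2 point(s)
  x = 15: RHS = 8, y in [5, 12]  -> 2 point(s)
  x = 16: RHS = 15, y in [7, 10]  -> 2 point(s)
Affine points: 17. Add the point at infinity: total = 18.

#E(F_17) = 18


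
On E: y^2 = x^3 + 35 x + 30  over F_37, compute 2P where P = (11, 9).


Doubling: s = (3 x1^2 + a) / (2 y1)
s = (3*11^2 + 35) / (2*9) mod 37 = 18
x3 = s^2 - 2 x1 mod 37 = 18^2 - 2*11 = 6
y3 = s (x1 - x3) - y1 mod 37 = 18 * (11 - 6) - 9 = 7

2P = (6, 7)


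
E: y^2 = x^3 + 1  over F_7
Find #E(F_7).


For each x in F_7, count y with y^2 = x^3 + 0 x + 1 mod 7:
  x = 0: RHS = 1, y in [1, 6]  -> 2 point(s)
  x = 1: RHS = 2, y in [3, 4]  -> 2 point(s)
  x = 2: RHS = 2, y in [3, 4]  -> 2 point(s)
  x = 3: RHS = 0, y in [0]  -> 1 point(s)
  x = 4: RHS = 2, y in [3, 4]  -> 2 point(s)
  x = 5: RHS = 0, y in [0]  -> 1 point(s)
  x = 6: RHS = 0, y in [0]  -> 1 point(s)
Affine points: 11. Add the point at infinity: total = 12.

#E(F_7) = 12


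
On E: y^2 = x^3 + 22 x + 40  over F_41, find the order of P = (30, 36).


Compute successive multiples of P until we hit O:
  1P = (30, 36)
  2P = (18, 35)
  3P = (36, 25)
  4P = (0, 32)
  5P = (3, 25)
  6P = (31, 38)
  7P = (25, 15)
  8P = (2, 16)
  ... (continuing to 37P)
  37P = O

ord(P) = 37


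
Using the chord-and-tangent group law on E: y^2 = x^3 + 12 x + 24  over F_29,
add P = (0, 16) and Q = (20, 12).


P != Q, so use the chord formula.
s = (y2 - y1) / (x2 - x1) = (25) / (20) mod 29 = 23
x3 = s^2 - x1 - x2 mod 29 = 23^2 - 0 - 20 = 16
y3 = s (x1 - x3) - y1 mod 29 = 23 * (0 - 16) - 16 = 22

P + Q = (16, 22)


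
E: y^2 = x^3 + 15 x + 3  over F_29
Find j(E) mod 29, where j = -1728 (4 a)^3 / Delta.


Delta = -16(4 a^3 + 27 b^2) mod 29 = 19
-1728 * (4 a)^3 = -1728 * (4*15)^3 mod 29 = 9
j = 9 * 19^(-1) mod 29 = 2

j = 2 (mod 29)


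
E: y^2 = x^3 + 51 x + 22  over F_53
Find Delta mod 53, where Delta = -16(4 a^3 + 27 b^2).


4 a^3 + 27 b^2 = 4*51^3 + 27*22^2 = 530604 + 13068 = 543672
Delta = -16 * (543672) = -8698752
Delta mod 53 = 32

Delta = 32 (mod 53)


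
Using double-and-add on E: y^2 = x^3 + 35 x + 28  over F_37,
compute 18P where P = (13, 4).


k = 18 = 10010_2 (binary, LSB first: 01001)
Double-and-add from P = (13, 4):
  bit 0 = 0: acc unchanged = O
  bit 1 = 1: acc = O + (20, 12) = (20, 12)
  bit 2 = 0: acc unchanged = (20, 12)
  bit 3 = 0: acc unchanged = (20, 12)
  bit 4 = 1: acc = (20, 12) + (0, 19) = (10, 3)

18P = (10, 3)


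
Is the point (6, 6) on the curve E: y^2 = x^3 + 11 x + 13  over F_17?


Check whether y^2 = x^3 + 11 x + 13 (mod 17) for (x, y) = (6, 6).
LHS: y^2 = 6^2 mod 17 = 2
RHS: x^3 + 11 x + 13 = 6^3 + 11*6 + 13 mod 17 = 6
LHS != RHS

No, not on the curve


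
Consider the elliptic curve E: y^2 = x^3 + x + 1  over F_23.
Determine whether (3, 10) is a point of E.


Check whether y^2 = x^3 + 1 x + 1 (mod 23) for (x, y) = (3, 10).
LHS: y^2 = 10^2 mod 23 = 8
RHS: x^3 + 1 x + 1 = 3^3 + 1*3 + 1 mod 23 = 8
LHS = RHS

Yes, on the curve


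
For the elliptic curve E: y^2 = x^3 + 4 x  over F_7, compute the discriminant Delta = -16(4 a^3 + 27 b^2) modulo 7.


4 a^3 + 27 b^2 = 4*4^3 + 27*0^2 = 256 + 0 = 256
Delta = -16 * (256) = -4096
Delta mod 7 = 6

Delta = 6 (mod 7)


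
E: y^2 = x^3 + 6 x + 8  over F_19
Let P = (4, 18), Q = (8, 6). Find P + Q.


P != Q, so use the chord formula.
s = (y2 - y1) / (x2 - x1) = (7) / (4) mod 19 = 16
x3 = s^2 - x1 - x2 mod 19 = 16^2 - 4 - 8 = 16
y3 = s (x1 - x3) - y1 mod 19 = 16 * (4 - 16) - 18 = 18

P + Q = (16, 18)


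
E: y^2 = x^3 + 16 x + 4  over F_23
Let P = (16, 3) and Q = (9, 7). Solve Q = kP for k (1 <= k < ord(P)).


Enumerate multiples of P until we hit Q = (9, 7):
  1P = (16, 3)
  2P = (9, 7)
Match found at i = 2.

k = 2


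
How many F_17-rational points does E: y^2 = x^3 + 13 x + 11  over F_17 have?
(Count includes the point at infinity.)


For each x in F_17, count y with y^2 = x^3 + 13 x + 11 mod 17:
  x = 1: RHS = 8, y in [5, 12]  -> 2 point(s)
  x = 3: RHS = 9, y in [3, 14]  -> 2 point(s)
  x = 4: RHS = 8, y in [5, 12]  -> 2 point(s)
  x = 6: RHS = 16, y in [4, 13]  -> 2 point(s)
  x = 8: RHS = 15, y in [7, 10]  -> 2 point(s)
  x = 10: RHS = 2, y in [6, 11]  -> 2 point(s)
  x = 12: RHS = 8, y in [5, 12]  -> 2 point(s)
  x = 14: RHS = 13, y in [8, 9]  -> 2 point(s)
Affine points: 16. Add the point at infinity: total = 17.

#E(F_17) = 17


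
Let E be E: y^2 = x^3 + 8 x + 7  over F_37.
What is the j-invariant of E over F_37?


Delta = -16(4 a^3 + 27 b^2) mod 37 = 10
-1728 * (4 a)^3 = -1728 * (4*8)^3 mod 37 = 31
j = 31 * 10^(-1) mod 37 = 29

j = 29 (mod 37)


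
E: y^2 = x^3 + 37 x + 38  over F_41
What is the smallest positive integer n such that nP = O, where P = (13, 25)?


Compute successive multiples of P until we hit O:
  1P = (13, 25)
  2P = (17, 2)
  3P = (21, 21)
  4P = (38, 8)
  5P = (23, 31)
  6P = (7, 36)
  7P = (5, 15)
  8P = (22, 15)
  ... (continuing to 48P)
  48P = O

ord(P) = 48


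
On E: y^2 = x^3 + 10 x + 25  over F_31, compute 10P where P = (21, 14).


k = 10 = 1010_2 (binary, LSB first: 0101)
Double-and-add from P = (21, 14):
  bit 0 = 0: acc unchanged = O
  bit 1 = 1: acc = O + (20, 17) = (20, 17)
  bit 2 = 0: acc unchanged = (20, 17)
  bit 3 = 1: acc = (20, 17) + (5, 13) = (8, 11)

10P = (8, 11)


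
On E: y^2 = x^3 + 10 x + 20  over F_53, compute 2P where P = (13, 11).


Doubling: s = (3 x1^2 + a) / (2 y1)
s = (3*13^2 + 10) / (2*11) mod 53 = 50
x3 = s^2 - 2 x1 mod 53 = 50^2 - 2*13 = 36
y3 = s (x1 - x3) - y1 mod 53 = 50 * (13 - 36) - 11 = 5

2P = (36, 5)


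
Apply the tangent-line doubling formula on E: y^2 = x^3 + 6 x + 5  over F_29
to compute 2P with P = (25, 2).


Doubling: s = (3 x1^2 + a) / (2 y1)
s = (3*25^2 + 6) / (2*2) mod 29 = 28
x3 = s^2 - 2 x1 mod 29 = 28^2 - 2*25 = 9
y3 = s (x1 - x3) - y1 mod 29 = 28 * (25 - 9) - 2 = 11

2P = (9, 11)


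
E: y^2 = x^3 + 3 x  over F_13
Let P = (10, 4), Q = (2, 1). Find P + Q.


P != Q, so use the chord formula.
s = (y2 - y1) / (x2 - x1) = (10) / (5) mod 13 = 2
x3 = s^2 - x1 - x2 mod 13 = 2^2 - 10 - 2 = 5
y3 = s (x1 - x3) - y1 mod 13 = 2 * (10 - 5) - 4 = 6

P + Q = (5, 6)


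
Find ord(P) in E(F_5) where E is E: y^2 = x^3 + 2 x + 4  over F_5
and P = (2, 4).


Compute successive multiples of P until we hit O:
  1P = (2, 4)
  2P = (0, 2)
  3P = (4, 4)
  4P = (4, 1)
  5P = (0, 3)
  6P = (2, 1)
  7P = O

ord(P) = 7


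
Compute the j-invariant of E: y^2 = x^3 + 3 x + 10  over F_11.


Delta = -16(4 a^3 + 27 b^2) mod 11 = 7
-1728 * (4 a)^3 = -1728 * (4*3)^3 mod 11 = 10
j = 10 * 7^(-1) mod 11 = 3

j = 3 (mod 11)


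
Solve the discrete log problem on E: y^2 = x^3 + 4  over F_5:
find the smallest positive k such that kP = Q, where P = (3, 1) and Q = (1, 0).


Enumerate multiples of P until we hit Q = (1, 0):
  1P = (3, 1)
  2P = (0, 2)
  3P = (1, 0)
Match found at i = 3.

k = 3


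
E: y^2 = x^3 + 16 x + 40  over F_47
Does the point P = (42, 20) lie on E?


Check whether y^2 = x^3 + 16 x + 40 (mod 47) for (x, y) = (42, 20).
LHS: y^2 = 20^2 mod 47 = 24
RHS: x^3 + 16 x + 40 = 42^3 + 16*42 + 40 mod 47 = 23
LHS != RHS

No, not on the curve


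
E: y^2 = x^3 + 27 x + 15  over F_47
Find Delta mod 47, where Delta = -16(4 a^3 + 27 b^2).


4 a^3 + 27 b^2 = 4*27^3 + 27*15^2 = 78732 + 6075 = 84807
Delta = -16 * (84807) = -1356912
Delta mod 47 = 25

Delta = 25 (mod 47)
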